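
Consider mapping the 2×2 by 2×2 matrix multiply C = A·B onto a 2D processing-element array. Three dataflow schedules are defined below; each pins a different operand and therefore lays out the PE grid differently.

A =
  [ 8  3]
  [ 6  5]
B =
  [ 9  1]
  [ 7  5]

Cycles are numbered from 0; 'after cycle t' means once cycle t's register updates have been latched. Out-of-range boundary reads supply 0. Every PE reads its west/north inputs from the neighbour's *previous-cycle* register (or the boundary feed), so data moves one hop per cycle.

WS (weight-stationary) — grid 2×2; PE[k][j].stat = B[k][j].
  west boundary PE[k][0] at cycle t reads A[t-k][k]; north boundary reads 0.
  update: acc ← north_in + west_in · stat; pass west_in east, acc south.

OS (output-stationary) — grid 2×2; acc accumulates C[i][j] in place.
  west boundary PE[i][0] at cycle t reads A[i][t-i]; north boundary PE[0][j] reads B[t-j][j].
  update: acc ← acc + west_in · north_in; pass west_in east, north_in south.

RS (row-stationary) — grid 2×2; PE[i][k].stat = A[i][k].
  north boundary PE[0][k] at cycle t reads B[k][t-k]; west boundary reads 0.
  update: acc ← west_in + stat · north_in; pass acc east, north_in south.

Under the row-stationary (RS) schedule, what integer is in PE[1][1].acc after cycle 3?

PE[1][1].acc = 31

RS 2×2: PE[1][1] cycle-by-cycle (with neighbour feeds):
  @0  [0,1]  acc 0  |  →0  ↓0
  @0  [1,0]  acc 0  |  →0  ↓0
  @0  [1,1]  acc 0  |  →0  ↓0
  @1  [0,1]  acc 93  |  →93  ↓7
  @1  [1,0]  acc 54  |  →54  ↓9
  @1  [1,1]  acc 0  |  →0  ↓0
  @2  [0,1]  acc 23  |  →23  ↓5
  @2  [1,0]  acc 6  |  →6  ↓1
  @2  [1,1]  acc 89  |  →89  ↓7
  @3  [0,1]  acc 0  |  →0  ↓0
  @3  [1,0]  acc 0  |  →0  ↓0
  @3  [1,1]  acc 31  |  →31  ↓5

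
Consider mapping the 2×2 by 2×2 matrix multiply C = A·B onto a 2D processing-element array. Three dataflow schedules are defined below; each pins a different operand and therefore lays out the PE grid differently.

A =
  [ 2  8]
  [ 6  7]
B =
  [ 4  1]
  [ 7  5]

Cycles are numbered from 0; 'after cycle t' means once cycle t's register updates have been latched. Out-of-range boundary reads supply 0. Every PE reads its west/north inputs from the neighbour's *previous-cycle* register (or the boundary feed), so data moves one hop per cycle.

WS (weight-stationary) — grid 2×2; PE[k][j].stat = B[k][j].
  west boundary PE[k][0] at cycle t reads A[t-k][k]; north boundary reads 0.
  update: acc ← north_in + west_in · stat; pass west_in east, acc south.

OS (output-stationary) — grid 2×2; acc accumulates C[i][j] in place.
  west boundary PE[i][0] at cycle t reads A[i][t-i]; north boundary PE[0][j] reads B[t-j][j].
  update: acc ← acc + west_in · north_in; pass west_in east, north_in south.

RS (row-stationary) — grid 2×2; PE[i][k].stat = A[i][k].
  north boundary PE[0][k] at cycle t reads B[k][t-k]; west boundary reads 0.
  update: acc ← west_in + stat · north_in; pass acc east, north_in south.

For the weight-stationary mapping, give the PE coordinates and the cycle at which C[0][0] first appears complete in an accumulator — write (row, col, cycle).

(row, col, cycle) = (1, 0, 1)

Under WS, C[0][0] lands at PE[1][0]:
  cycle 0: PE[1][0] → acc 0, east 0, south 0
  cycle 1: PE[1][0] → acc 64, east 8, south 64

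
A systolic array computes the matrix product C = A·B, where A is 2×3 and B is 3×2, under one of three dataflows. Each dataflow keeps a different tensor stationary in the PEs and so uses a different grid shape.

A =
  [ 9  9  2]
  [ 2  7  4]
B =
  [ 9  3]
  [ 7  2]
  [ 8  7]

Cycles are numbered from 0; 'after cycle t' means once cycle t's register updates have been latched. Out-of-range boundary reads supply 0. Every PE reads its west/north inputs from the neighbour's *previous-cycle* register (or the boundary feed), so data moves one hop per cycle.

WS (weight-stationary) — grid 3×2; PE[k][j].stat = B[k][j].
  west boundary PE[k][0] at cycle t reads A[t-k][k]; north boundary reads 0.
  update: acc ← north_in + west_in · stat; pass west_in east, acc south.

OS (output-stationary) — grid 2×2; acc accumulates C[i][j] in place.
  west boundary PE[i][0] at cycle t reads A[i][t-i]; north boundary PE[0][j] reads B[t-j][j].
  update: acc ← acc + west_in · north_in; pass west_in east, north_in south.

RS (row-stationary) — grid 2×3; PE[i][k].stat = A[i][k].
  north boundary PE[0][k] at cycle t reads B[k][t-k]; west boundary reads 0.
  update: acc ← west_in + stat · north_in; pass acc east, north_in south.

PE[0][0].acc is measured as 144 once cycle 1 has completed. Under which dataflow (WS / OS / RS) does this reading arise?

dataflow = OS

WS (3×2 grid), PE[0][0]:
  step 0 · PE0,0: acc=81; fwd→9 fwd↓81
  step 1 · PE0,0: acc=18; fwd→2 fwd↓18
OS (2×2 grid), PE[0][0]:
  step 0 · PE0,0: acc=81; fwd→9 fwd↓9
  step 1 · PE0,0: acc=144; fwd→9 fwd↓7
RS (2×3 grid), PE[0][0]:
  step 0 · PE0,0: acc=81; fwd→81 fwd↓9
  step 1 · PE0,0: acc=27; fwd→27 fwd↓3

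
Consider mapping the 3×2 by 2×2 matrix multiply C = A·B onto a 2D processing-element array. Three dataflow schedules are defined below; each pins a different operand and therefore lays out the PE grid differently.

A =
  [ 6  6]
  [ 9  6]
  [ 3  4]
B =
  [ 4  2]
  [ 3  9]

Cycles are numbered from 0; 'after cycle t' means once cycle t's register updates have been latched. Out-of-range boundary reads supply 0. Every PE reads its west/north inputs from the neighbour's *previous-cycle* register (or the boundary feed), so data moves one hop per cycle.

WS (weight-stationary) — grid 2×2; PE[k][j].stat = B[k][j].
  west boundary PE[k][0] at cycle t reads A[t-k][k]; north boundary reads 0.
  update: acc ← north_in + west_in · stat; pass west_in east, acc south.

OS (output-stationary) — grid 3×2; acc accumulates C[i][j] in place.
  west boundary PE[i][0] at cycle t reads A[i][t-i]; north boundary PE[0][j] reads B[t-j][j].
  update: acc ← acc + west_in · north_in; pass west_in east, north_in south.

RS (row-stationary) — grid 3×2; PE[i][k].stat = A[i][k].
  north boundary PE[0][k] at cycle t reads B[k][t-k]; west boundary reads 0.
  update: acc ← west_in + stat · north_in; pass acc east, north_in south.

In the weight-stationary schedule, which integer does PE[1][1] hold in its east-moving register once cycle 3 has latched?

register = 6

WS on a 2×2 grid — tracing PE[1][1] and its feeders:
  t=0 PE[0][1]: acc=0 h=0 v=0
  t=0 PE[1][0]: acc=0 h=0 v=0
  t=0 PE[1][1]: acc=0 h=0 v=0
  t=1 PE[0][1]: acc=12 h=6 v=12
  t=1 PE[1][0]: acc=42 h=6 v=42
  t=1 PE[1][1]: acc=0 h=0 v=0
  t=2 PE[0][1]: acc=18 h=9 v=18
  t=2 PE[1][0]: acc=54 h=6 v=54
  t=2 PE[1][1]: acc=66 h=6 v=66
  t=3 PE[0][1]: acc=6 h=3 v=6
  t=3 PE[1][0]: acc=24 h=4 v=24
  t=3 PE[1][1]: acc=72 h=6 v=72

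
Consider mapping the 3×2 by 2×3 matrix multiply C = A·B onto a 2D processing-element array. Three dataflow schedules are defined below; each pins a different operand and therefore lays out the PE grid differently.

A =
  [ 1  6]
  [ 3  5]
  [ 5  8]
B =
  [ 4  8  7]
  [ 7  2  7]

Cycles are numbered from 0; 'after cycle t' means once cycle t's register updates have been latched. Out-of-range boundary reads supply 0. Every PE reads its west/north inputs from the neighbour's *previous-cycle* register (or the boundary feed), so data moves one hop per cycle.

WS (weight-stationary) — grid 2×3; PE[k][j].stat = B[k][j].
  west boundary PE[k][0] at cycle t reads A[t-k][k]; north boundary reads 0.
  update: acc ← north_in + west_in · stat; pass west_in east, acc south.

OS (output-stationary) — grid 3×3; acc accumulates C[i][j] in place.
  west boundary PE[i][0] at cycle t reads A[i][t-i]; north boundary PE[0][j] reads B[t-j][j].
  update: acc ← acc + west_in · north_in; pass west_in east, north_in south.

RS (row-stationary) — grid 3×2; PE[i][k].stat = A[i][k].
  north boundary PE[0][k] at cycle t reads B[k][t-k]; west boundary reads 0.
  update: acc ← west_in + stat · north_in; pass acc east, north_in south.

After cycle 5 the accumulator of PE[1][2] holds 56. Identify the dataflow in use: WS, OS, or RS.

WS (2×3 grid), PE[1][2]:
  @0  [1,2]  acc 0  |  →0  ↓0
  @1  [1,2]  acc 0  |  →0  ↓0
  @2  [1,2]  acc 0  |  →0  ↓0
  @3  [1,2]  acc 49  |  →6  ↓49
  @4  [1,2]  acc 56  |  →5  ↓56
  @5  [1,2]  acc 91  |  →8  ↓91
OS (3×3 grid), PE[1][2]:
  @0  [1,2]  acc 0  |  →0  ↓0
  @1  [1,2]  acc 0  |  →0  ↓0
  @2  [1,2]  acc 0  |  →0  ↓0
  @3  [1,2]  acc 21  |  →3  ↓7
  @4  [1,2]  acc 56  |  →5  ↓7
  @5  [1,2]  acc 56  |  →0  ↓0
RS (3×2): PE[1][2] does not exist.

dataflow = OS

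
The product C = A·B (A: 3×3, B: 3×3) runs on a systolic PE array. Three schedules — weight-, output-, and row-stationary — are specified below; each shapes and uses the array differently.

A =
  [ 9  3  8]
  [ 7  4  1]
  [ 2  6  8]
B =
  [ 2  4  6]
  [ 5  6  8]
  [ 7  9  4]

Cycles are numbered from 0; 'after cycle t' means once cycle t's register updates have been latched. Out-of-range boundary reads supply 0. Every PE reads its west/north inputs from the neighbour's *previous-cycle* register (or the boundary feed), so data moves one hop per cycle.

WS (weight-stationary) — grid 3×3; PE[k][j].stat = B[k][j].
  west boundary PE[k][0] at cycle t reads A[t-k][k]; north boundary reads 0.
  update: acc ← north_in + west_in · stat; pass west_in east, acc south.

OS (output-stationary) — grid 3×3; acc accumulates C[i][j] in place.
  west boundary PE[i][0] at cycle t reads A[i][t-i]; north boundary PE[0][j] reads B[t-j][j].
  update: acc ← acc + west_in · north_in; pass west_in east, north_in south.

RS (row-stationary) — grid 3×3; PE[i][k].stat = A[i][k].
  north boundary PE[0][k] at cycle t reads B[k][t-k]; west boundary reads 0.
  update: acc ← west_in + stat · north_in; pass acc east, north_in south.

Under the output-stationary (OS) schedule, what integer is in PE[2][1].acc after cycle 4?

PE[2][1].acc = 44

Tracing OS — 3×3 array, target PE[2][1]:
  @0  [1,1]  acc 0  |  →0  ↓0
  @0  [2,0]  acc 0  |  →0  ↓0
  @0  [2,1]  acc 0  |  →0  ↓0
  @1  [1,1]  acc 0  |  →0  ↓0
  @1  [2,0]  acc 0  |  →0  ↓0
  @1  [2,1]  acc 0  |  →0  ↓0
  @2  [1,1]  acc 28  |  →7  ↓4
  @2  [2,0]  acc 4  |  →2  ↓2
  @2  [2,1]  acc 0  |  →0  ↓0
  @3  [1,1]  acc 52  |  →4  ↓6
  @3  [2,0]  acc 34  |  →6  ↓5
  @3  [2,1]  acc 8  |  →2  ↓4
  @4  [1,1]  acc 61  |  →1  ↓9
  @4  [2,0]  acc 90  |  →8  ↓7
  @4  [2,1]  acc 44  |  →6  ↓6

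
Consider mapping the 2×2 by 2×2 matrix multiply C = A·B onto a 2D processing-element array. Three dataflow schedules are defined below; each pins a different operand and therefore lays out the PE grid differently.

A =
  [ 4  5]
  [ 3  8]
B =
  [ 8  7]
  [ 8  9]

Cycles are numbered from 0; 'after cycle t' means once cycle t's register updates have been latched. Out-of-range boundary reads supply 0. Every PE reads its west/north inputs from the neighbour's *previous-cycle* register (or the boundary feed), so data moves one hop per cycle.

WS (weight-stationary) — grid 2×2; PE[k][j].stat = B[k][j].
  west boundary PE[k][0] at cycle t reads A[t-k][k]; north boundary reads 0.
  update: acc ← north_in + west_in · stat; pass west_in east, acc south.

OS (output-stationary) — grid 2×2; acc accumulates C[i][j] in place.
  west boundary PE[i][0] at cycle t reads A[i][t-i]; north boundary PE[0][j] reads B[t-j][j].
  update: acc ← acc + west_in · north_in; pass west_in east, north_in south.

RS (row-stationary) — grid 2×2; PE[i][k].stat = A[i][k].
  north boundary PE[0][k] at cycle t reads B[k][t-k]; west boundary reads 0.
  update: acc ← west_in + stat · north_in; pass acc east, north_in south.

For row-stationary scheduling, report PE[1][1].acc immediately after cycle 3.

RS (2×2). Following PE[1][1] plus its west/north inputs:
  after 0 — PE[0][1] acc=0, pass-E 0, pass-S 0
  after 0 — PE[1][0] acc=0, pass-E 0, pass-S 0
  after 0 — PE[1][1] acc=0, pass-E 0, pass-S 0
  after 1 — PE[0][1] acc=72, pass-E 72, pass-S 8
  after 1 — PE[1][0] acc=24, pass-E 24, pass-S 8
  after 1 — PE[1][1] acc=0, pass-E 0, pass-S 0
  after 2 — PE[0][1] acc=73, pass-E 73, pass-S 9
  after 2 — PE[1][0] acc=21, pass-E 21, pass-S 7
  after 2 — PE[1][1] acc=88, pass-E 88, pass-S 8
  after 3 — PE[0][1] acc=0, pass-E 0, pass-S 0
  after 3 — PE[1][0] acc=0, pass-E 0, pass-S 0
  after 3 — PE[1][1] acc=93, pass-E 93, pass-S 9

PE[1][1].acc = 93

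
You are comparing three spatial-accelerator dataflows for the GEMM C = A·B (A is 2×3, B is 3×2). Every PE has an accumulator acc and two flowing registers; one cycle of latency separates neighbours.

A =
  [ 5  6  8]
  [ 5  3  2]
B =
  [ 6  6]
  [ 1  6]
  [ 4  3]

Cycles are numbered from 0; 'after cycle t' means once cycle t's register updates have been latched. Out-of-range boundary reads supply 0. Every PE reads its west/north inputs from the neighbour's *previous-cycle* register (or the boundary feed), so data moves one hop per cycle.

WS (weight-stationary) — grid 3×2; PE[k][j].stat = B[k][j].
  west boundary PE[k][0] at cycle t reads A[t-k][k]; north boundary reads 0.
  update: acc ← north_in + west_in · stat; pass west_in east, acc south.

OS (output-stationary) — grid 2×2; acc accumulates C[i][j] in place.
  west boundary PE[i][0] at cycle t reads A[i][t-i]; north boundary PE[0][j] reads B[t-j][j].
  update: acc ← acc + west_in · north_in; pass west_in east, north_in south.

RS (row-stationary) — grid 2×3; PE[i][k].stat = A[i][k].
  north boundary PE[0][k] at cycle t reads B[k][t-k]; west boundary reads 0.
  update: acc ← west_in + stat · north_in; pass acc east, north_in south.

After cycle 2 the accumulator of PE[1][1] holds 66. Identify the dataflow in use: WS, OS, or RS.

Under WS (3×2), PE[1][1]:
  after 0 — PE[1][1] acc=0, pass-E 0, pass-S 0
  after 1 — PE[1][1] acc=0, pass-E 0, pass-S 0
  after 2 — PE[1][1] acc=66, pass-E 6, pass-S 66
Under OS (2×2), PE[1][1]:
  after 0 — PE[1][1] acc=0, pass-E 0, pass-S 0
  after 1 — PE[1][1] acc=0, pass-E 0, pass-S 0
  after 2 — PE[1][1] acc=30, pass-E 5, pass-S 6
Under RS (2×3), PE[1][1]:
  after 0 — PE[1][1] acc=0, pass-E 0, pass-S 0
  after 1 — PE[1][1] acc=0, pass-E 0, pass-S 0
  after 2 — PE[1][1] acc=33, pass-E 33, pass-S 1

dataflow = WS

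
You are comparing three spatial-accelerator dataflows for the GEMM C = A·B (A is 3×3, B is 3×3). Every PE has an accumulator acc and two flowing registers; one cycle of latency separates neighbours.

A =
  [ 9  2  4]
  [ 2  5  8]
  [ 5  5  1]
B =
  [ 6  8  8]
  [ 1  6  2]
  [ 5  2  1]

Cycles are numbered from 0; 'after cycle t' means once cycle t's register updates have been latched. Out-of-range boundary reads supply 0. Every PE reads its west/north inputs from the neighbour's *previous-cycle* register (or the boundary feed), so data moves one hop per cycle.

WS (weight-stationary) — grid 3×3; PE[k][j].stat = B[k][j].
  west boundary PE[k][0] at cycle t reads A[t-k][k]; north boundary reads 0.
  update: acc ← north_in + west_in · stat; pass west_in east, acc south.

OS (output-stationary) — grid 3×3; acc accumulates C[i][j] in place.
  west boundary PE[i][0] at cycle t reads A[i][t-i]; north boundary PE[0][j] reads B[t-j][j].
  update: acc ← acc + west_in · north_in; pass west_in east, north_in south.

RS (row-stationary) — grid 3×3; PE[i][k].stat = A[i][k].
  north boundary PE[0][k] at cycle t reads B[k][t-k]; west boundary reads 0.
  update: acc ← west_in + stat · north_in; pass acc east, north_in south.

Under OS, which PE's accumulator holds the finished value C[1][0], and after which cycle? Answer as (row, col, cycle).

(row, col, cycle) = (1, 0, 3)

Under OS, C[1][0] lands at PE[1][0]:
  c0 r1c0: 0 / 0 / 0
  c1 r1c0: 12 / 2 / 6
  c2 r1c0: 17 / 5 / 1
  c3 r1c0: 57 / 8 / 5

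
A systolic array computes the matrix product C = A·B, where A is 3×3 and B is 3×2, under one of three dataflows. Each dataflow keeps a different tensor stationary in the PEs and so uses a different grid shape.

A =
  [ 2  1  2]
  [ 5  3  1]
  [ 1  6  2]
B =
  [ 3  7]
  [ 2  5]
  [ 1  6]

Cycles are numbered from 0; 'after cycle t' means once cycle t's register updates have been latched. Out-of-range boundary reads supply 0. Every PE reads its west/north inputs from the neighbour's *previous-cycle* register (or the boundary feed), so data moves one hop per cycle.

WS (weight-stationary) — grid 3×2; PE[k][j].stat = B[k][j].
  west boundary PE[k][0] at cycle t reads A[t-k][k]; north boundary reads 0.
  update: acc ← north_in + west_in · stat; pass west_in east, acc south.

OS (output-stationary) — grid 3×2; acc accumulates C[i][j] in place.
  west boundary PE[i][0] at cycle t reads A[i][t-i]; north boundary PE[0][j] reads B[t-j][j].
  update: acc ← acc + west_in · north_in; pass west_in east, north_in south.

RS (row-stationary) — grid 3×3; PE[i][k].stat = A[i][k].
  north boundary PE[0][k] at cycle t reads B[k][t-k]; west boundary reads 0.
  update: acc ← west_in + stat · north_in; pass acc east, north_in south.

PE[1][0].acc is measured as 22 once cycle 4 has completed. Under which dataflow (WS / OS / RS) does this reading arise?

dataflow = OS

WS [3×2] PE[1][0] across cycles:
  cycle 0: PE[1][0] → acc 0, east 0, south 0
  cycle 1: PE[1][0] → acc 8, east 1, south 8
  cycle 2: PE[1][0] → acc 21, east 3, south 21
  cycle 3: PE[1][0] → acc 15, east 6, south 15
  cycle 4: PE[1][0] → acc 0, east 0, south 0
OS [3×2] PE[1][0] across cycles:
  cycle 0: PE[1][0] → acc 0, east 0, south 0
  cycle 1: PE[1][0] → acc 15, east 5, south 3
  cycle 2: PE[1][0] → acc 21, east 3, south 2
  cycle 3: PE[1][0] → acc 22, east 1, south 1
  cycle 4: PE[1][0] → acc 22, east 0, south 0
RS [3×3] PE[1][0] across cycles:
  cycle 0: PE[1][0] → acc 0, east 0, south 0
  cycle 1: PE[1][0] → acc 15, east 15, south 3
  cycle 2: PE[1][0] → acc 35, east 35, south 7
  cycle 3: PE[1][0] → acc 0, east 0, south 0
  cycle 4: PE[1][0] → acc 0, east 0, south 0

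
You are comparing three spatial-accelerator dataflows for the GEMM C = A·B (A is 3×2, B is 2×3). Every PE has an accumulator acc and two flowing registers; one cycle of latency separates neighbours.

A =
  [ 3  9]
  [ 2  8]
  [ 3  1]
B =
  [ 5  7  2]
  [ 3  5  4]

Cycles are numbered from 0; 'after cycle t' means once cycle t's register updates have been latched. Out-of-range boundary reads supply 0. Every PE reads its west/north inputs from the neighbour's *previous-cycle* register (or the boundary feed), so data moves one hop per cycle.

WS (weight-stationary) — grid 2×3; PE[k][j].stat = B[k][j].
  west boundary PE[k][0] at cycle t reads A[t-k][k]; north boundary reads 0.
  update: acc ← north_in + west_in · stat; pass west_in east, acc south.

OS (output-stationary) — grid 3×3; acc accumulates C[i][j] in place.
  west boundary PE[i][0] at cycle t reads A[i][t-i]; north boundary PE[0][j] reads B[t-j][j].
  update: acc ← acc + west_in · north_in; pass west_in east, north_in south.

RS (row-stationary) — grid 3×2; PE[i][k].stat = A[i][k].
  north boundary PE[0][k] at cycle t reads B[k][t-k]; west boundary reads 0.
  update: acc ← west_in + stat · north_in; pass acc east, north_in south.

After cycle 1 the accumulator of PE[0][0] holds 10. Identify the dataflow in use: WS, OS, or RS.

dataflow = WS

— WS: 2×3; PE[0][0] trace:
  c0 r0c0: 15 / 3 / 15
  c1 r0c0: 10 / 2 / 10
— OS: 3×3; PE[0][0] trace:
  c0 r0c0: 15 / 3 / 5
  c1 r0c0: 42 / 9 / 3
— RS: 3×2; PE[0][0] trace:
  c0 r0c0: 15 / 15 / 5
  c1 r0c0: 21 / 21 / 7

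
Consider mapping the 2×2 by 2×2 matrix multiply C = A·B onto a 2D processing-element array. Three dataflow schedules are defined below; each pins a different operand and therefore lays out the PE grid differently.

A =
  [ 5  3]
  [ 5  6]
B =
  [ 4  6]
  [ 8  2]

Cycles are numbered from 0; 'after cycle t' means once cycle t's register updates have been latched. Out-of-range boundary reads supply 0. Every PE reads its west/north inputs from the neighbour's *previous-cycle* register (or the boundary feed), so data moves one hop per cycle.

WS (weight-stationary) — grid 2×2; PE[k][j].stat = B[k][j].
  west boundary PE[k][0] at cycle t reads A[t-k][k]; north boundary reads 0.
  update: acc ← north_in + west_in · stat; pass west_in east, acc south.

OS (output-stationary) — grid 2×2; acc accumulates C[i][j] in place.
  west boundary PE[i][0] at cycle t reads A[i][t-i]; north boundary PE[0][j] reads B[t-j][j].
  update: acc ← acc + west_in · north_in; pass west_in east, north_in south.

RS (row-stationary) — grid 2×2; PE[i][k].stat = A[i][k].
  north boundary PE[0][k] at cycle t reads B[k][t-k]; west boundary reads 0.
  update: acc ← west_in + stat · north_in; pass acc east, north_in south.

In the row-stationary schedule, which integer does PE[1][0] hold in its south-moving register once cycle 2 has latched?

RS 2×2: PE[1][0] cycle-by-cycle (with neighbour feeds):
  [0] (0,0) acc=20 (h:20 v:4)
  [0] (1,0) acc=0 (h:0 v:0)
  [1] (0,0) acc=30 (h:30 v:6)
  [1] (1,0) acc=20 (h:20 v:4)
  [2] (0,0) acc=0 (h:0 v:0)
  [2] (1,0) acc=30 (h:30 v:6)

register = 6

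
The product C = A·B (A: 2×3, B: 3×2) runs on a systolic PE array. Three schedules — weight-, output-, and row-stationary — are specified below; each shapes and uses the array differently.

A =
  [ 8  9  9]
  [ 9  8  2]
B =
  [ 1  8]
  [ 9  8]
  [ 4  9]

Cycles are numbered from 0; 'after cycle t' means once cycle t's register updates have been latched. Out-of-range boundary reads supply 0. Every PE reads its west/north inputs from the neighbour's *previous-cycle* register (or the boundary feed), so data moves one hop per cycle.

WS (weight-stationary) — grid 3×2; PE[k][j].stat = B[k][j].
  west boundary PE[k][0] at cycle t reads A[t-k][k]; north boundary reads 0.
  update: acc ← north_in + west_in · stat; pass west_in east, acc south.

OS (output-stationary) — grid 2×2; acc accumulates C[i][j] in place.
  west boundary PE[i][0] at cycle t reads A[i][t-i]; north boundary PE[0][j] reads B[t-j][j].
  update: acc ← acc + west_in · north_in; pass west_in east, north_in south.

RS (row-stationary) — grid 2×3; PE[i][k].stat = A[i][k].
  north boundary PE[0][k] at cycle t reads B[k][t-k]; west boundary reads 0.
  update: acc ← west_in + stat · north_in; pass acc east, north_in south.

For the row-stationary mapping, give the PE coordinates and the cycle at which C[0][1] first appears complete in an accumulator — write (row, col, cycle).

(row, col, cycle) = (0, 2, 3)

RS: C[0][1] accumulates in PE[0][2]:
  after 0 — PE[0][2] acc=0, pass-E 0, pass-S 0
  after 1 — PE[0][2] acc=0, pass-E 0, pass-S 0
  after 2 — PE[0][2] acc=125, pass-E 125, pass-S 4
  after 3 — PE[0][2] acc=217, pass-E 217, pass-S 9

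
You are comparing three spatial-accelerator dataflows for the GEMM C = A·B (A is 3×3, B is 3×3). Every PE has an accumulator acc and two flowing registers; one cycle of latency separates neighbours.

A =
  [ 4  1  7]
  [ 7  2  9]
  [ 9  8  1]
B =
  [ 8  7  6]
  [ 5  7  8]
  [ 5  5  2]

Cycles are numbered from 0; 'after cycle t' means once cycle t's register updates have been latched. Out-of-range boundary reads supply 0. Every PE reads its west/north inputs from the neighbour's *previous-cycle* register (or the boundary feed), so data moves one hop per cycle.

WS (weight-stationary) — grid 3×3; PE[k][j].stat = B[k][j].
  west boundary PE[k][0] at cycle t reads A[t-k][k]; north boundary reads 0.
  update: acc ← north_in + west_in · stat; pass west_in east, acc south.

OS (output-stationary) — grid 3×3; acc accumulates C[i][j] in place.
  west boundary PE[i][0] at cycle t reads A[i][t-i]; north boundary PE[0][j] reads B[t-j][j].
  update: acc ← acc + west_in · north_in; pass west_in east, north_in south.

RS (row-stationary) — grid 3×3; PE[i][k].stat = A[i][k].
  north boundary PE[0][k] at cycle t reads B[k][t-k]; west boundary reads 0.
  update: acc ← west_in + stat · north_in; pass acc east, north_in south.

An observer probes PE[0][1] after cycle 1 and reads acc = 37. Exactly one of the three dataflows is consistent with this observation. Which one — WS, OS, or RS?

dataflow = RS

WS (3×3 grid), PE[0][1]:
  after 0 — PE[0][1] acc=0, pass-E 0, pass-S 0
  after 1 — PE[0][1] acc=28, pass-E 4, pass-S 28
OS (3×3 grid), PE[0][1]:
  after 0 — PE[0][1] acc=0, pass-E 0, pass-S 0
  after 1 — PE[0][1] acc=28, pass-E 4, pass-S 7
RS (3×3 grid), PE[0][1]:
  after 0 — PE[0][1] acc=0, pass-E 0, pass-S 0
  after 1 — PE[0][1] acc=37, pass-E 37, pass-S 5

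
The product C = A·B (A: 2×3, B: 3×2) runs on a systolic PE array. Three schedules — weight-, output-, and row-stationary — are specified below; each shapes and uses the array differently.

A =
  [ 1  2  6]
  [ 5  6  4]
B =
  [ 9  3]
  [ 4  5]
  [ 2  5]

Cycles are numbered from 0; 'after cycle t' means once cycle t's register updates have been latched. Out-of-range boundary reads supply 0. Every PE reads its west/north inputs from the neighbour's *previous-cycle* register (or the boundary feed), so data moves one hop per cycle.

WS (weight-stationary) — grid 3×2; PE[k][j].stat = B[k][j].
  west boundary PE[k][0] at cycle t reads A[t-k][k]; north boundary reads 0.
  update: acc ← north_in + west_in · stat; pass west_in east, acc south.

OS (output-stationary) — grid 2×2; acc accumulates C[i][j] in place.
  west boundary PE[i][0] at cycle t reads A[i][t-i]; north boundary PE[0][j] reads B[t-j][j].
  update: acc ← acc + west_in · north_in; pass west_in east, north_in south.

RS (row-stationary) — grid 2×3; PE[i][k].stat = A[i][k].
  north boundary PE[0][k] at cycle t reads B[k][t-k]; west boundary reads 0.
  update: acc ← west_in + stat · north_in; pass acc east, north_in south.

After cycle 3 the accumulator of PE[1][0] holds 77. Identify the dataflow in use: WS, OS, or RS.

Under WS (3×2), PE[1][0]:
  t=0 PE[1][0]: acc=0 h=0 v=0
  t=1 PE[1][0]: acc=17 h=2 v=17
  t=2 PE[1][0]: acc=69 h=6 v=69
  t=3 PE[1][0]: acc=0 h=0 v=0
Under OS (2×2), PE[1][0]:
  t=0 PE[1][0]: acc=0 h=0 v=0
  t=1 PE[1][0]: acc=45 h=5 v=9
  t=2 PE[1][0]: acc=69 h=6 v=4
  t=3 PE[1][0]: acc=77 h=4 v=2
Under RS (2×3), PE[1][0]:
  t=0 PE[1][0]: acc=0 h=0 v=0
  t=1 PE[1][0]: acc=45 h=45 v=9
  t=2 PE[1][0]: acc=15 h=15 v=3
  t=3 PE[1][0]: acc=0 h=0 v=0

dataflow = OS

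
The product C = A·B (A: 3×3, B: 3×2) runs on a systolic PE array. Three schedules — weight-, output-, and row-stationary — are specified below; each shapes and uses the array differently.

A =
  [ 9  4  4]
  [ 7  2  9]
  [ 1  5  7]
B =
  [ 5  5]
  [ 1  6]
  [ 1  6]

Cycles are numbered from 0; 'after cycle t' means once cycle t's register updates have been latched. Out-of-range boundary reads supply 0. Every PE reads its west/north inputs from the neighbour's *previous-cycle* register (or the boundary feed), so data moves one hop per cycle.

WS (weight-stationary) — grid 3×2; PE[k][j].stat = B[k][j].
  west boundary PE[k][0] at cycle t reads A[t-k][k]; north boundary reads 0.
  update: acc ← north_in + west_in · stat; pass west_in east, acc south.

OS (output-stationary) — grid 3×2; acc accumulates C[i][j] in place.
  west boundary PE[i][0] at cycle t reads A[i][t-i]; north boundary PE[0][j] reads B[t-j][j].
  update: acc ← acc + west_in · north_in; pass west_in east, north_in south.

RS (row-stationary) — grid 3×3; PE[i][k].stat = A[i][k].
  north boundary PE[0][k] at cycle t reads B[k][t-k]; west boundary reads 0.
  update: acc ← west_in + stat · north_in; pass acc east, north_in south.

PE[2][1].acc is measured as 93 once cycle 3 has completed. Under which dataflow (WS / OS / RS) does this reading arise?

WS [3×2] PE[2][1] across cycles:
  cycle 0: PE[2][1] → acc 0, east 0, south 0
  cycle 1: PE[2][1] → acc 0, east 0, south 0
  cycle 2: PE[2][1] → acc 0, east 0, south 0
  cycle 3: PE[2][1] → acc 93, east 4, south 93
OS [3×2] PE[2][1] across cycles:
  cycle 0: PE[2][1] → acc 0, east 0, south 0
  cycle 1: PE[2][1] → acc 0, east 0, south 0
  cycle 2: PE[2][1] → acc 0, east 0, south 0
  cycle 3: PE[2][1] → acc 5, east 1, south 5
RS [3×3] PE[2][1] across cycles:
  cycle 0: PE[2][1] → acc 0, east 0, south 0
  cycle 1: PE[2][1] → acc 0, east 0, south 0
  cycle 2: PE[2][1] → acc 0, east 0, south 0
  cycle 3: PE[2][1] → acc 10, east 10, south 1

dataflow = WS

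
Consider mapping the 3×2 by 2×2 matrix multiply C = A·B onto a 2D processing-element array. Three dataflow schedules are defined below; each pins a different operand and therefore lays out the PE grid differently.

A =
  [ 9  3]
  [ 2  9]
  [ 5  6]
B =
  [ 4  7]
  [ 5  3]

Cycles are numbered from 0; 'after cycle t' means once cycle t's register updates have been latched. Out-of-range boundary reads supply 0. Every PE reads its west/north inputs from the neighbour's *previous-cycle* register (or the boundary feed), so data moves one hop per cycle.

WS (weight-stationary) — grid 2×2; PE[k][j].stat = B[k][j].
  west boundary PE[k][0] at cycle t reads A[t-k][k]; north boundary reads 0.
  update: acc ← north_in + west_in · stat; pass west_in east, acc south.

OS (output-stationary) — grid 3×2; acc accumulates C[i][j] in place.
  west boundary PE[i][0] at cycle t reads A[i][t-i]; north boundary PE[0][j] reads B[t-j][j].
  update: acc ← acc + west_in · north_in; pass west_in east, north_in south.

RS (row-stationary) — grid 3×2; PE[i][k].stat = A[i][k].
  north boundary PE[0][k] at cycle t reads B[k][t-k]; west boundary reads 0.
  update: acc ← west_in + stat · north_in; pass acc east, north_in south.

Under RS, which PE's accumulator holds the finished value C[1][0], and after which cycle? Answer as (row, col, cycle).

RS — PE[1][1] is where C[1][0] collects:
  [0] (1,1) acc=0 (h:0 v:0)
  [1] (1,1) acc=0 (h:0 v:0)
  [2] (1,1) acc=53 (h:53 v:5)

(row, col, cycle) = (1, 1, 2)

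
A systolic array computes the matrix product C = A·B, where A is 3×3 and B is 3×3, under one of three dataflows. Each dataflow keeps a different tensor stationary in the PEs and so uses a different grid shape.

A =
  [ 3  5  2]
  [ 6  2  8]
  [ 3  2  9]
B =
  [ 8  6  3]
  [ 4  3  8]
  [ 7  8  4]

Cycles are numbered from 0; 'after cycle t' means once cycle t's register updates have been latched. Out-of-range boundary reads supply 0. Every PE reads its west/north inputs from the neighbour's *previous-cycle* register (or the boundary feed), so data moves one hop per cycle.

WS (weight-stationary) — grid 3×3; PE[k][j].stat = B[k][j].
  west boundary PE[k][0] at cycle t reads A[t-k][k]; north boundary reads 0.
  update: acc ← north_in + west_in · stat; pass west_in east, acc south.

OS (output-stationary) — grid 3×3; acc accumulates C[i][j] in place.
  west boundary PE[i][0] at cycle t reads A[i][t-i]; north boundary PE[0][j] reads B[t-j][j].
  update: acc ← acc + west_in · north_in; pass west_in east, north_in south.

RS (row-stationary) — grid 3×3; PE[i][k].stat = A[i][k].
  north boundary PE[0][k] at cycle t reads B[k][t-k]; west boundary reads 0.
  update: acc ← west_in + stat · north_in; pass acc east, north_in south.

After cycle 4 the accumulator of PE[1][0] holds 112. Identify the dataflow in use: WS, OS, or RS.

dataflow = OS

WS (3×3 grid), PE[1][0]:
  after 0 — PE[1][0] acc=0, pass-E 0, pass-S 0
  after 1 — PE[1][0] acc=44, pass-E 5, pass-S 44
  after 2 — PE[1][0] acc=56, pass-E 2, pass-S 56
  after 3 — PE[1][0] acc=32, pass-E 2, pass-S 32
  after 4 — PE[1][0] acc=0, pass-E 0, pass-S 0
OS (3×3 grid), PE[1][0]:
  after 0 — PE[1][0] acc=0, pass-E 0, pass-S 0
  after 1 — PE[1][0] acc=48, pass-E 6, pass-S 8
  after 2 — PE[1][0] acc=56, pass-E 2, pass-S 4
  after 3 — PE[1][0] acc=112, pass-E 8, pass-S 7
  after 4 — PE[1][0] acc=112, pass-E 0, pass-S 0
RS (3×3 grid), PE[1][0]:
  after 0 — PE[1][0] acc=0, pass-E 0, pass-S 0
  after 1 — PE[1][0] acc=48, pass-E 48, pass-S 8
  after 2 — PE[1][0] acc=36, pass-E 36, pass-S 6
  after 3 — PE[1][0] acc=18, pass-E 18, pass-S 3
  after 4 — PE[1][0] acc=0, pass-E 0, pass-S 0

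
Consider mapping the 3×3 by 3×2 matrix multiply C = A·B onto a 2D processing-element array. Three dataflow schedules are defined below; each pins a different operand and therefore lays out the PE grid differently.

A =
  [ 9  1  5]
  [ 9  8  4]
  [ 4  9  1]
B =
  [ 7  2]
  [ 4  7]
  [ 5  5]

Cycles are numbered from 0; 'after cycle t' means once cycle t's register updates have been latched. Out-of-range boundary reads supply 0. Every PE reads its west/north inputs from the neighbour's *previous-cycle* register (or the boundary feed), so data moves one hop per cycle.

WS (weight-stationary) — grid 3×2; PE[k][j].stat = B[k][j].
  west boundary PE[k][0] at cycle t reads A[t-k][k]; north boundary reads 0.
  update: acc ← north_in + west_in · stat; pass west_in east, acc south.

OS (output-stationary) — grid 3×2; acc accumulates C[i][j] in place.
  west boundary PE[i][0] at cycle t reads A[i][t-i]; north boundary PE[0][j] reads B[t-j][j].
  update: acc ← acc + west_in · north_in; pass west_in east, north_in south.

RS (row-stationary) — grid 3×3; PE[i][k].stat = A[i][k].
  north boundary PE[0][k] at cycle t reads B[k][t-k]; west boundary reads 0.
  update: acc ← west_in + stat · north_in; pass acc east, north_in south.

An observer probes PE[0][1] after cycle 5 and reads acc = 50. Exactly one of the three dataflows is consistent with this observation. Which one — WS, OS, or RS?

dataflow = OS

Under WS (3×2), PE[0][1]:
  step 0 · PE0,1: acc=0; fwd→0 fwd↓0
  step 1 · PE0,1: acc=18; fwd→9 fwd↓18
  step 2 · PE0,1: acc=18; fwd→9 fwd↓18
  step 3 · PE0,1: acc=8; fwd→4 fwd↓8
  step 4 · PE0,1: acc=0; fwd→0 fwd↓0
  step 5 · PE0,1: acc=0; fwd→0 fwd↓0
Under OS (3×2), PE[0][1]:
  step 0 · PE0,1: acc=0; fwd→0 fwd↓0
  step 1 · PE0,1: acc=18; fwd→9 fwd↓2
  step 2 · PE0,1: acc=25; fwd→1 fwd↓7
  step 3 · PE0,1: acc=50; fwd→5 fwd↓5
  step 4 · PE0,1: acc=50; fwd→0 fwd↓0
  step 5 · PE0,1: acc=50; fwd→0 fwd↓0
Under RS (3×3), PE[0][1]:
  step 0 · PE0,1: acc=0; fwd→0 fwd↓0
  step 1 · PE0,1: acc=67; fwd→67 fwd↓4
  step 2 · PE0,1: acc=25; fwd→25 fwd↓7
  step 3 · PE0,1: acc=0; fwd→0 fwd↓0
  step 4 · PE0,1: acc=0; fwd→0 fwd↓0
  step 5 · PE0,1: acc=0; fwd→0 fwd↓0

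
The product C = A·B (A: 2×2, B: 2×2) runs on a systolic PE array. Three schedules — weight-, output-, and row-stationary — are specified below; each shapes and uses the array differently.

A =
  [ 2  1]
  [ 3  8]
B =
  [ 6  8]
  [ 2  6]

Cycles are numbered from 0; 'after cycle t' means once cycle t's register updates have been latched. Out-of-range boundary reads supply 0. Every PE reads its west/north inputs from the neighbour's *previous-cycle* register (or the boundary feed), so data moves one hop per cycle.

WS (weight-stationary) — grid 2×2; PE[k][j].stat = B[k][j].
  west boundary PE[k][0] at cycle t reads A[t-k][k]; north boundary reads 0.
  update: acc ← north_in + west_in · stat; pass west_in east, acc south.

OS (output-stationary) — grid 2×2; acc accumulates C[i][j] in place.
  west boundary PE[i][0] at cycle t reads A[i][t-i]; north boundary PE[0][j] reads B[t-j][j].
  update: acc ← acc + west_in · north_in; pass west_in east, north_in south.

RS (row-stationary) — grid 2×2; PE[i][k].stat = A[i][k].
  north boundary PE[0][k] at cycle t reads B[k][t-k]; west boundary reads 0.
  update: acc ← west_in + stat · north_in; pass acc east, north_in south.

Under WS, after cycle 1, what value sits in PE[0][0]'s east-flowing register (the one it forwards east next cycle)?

WS on a 2×2 grid — tracing PE[0][0] and its feeders:
  @0  [0,0]  acc 12  |  →2  ↓12
  @1  [0,0]  acc 18  |  →3  ↓18

register = 3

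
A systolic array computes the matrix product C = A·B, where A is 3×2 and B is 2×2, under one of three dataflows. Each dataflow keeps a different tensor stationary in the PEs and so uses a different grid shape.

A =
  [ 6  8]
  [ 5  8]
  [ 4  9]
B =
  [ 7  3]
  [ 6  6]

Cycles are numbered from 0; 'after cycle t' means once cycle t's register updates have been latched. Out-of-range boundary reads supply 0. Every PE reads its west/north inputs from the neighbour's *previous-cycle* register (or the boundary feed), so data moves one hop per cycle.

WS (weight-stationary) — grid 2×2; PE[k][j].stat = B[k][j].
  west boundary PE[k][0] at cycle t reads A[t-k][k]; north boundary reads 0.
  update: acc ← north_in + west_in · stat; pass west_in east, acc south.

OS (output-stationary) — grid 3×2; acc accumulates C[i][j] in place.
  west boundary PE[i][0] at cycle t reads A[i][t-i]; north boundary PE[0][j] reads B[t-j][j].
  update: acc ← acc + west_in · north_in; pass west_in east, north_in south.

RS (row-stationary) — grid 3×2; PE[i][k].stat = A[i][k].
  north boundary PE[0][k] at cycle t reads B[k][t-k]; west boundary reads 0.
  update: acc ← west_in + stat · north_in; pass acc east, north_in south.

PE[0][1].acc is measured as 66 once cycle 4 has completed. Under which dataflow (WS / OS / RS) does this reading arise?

Under WS (2×2), PE[0][1]:
  t=0 PE[0][1]: acc=0 h=0 v=0
  t=1 PE[0][1]: acc=18 h=6 v=18
  t=2 PE[0][1]: acc=15 h=5 v=15
  t=3 PE[0][1]: acc=12 h=4 v=12
  t=4 PE[0][1]: acc=0 h=0 v=0
Under OS (3×2), PE[0][1]:
  t=0 PE[0][1]: acc=0 h=0 v=0
  t=1 PE[0][1]: acc=18 h=6 v=3
  t=2 PE[0][1]: acc=66 h=8 v=6
  t=3 PE[0][1]: acc=66 h=0 v=0
  t=4 PE[0][1]: acc=66 h=0 v=0
Under RS (3×2), PE[0][1]:
  t=0 PE[0][1]: acc=0 h=0 v=0
  t=1 PE[0][1]: acc=90 h=90 v=6
  t=2 PE[0][1]: acc=66 h=66 v=6
  t=3 PE[0][1]: acc=0 h=0 v=0
  t=4 PE[0][1]: acc=0 h=0 v=0

dataflow = OS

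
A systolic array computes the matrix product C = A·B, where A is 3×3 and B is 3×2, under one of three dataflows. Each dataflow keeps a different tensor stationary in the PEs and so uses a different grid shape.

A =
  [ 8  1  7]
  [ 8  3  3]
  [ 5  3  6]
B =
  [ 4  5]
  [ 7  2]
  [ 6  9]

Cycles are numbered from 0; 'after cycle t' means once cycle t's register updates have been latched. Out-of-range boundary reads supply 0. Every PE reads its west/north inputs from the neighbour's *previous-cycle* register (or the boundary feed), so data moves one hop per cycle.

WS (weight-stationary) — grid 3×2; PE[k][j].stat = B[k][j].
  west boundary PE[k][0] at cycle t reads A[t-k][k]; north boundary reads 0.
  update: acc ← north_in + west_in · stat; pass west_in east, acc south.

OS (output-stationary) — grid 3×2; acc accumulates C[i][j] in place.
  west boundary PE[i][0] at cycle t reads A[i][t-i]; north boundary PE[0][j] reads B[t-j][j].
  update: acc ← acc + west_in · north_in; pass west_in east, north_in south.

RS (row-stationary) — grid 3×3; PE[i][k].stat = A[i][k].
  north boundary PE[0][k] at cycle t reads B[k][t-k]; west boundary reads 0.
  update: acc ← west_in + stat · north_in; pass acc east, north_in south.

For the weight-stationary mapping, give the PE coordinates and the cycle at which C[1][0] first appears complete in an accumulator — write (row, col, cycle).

WS — PE[2][0] is where C[1][0] collects:
  @0  [2,0]  acc 0  |  →0  ↓0
  @1  [2,0]  acc 0  |  →0  ↓0
  @2  [2,0]  acc 81  |  →7  ↓81
  @3  [2,0]  acc 71  |  →3  ↓71

(row, col, cycle) = (2, 0, 3)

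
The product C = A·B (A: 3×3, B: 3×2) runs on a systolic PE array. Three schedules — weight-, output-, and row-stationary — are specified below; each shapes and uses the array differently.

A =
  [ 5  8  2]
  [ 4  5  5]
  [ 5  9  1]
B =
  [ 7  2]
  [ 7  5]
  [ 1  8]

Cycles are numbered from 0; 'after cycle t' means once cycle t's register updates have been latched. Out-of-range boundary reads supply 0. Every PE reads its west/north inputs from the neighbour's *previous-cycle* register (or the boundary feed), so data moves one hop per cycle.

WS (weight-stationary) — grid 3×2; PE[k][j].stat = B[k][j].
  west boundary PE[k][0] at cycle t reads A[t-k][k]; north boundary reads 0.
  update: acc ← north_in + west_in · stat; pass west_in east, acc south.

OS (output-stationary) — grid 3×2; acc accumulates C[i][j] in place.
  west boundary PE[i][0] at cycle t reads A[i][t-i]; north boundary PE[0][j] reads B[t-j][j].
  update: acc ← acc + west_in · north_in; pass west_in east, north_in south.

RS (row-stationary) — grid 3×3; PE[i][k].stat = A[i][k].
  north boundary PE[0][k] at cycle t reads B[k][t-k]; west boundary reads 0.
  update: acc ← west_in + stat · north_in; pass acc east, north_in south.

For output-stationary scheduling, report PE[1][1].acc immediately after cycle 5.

Tracing OS — 3×2 array, target PE[1][1]:
  cycle 0: PE[0][1] → acc 0, east 0, south 0
  cycle 0: PE[1][0] → acc 0, east 0, south 0
  cycle 0: PE[1][1] → acc 0, east 0, south 0
  cycle 1: PE[0][1] → acc 10, east 5, south 2
  cycle 1: PE[1][0] → acc 28, east 4, south 7
  cycle 1: PE[1][1] → acc 0, east 0, south 0
  cycle 2: PE[0][1] → acc 50, east 8, south 5
  cycle 2: PE[1][0] → acc 63, east 5, south 7
  cycle 2: PE[1][1] → acc 8, east 4, south 2
  cycle 3: PE[0][1] → acc 66, east 2, south 8
  cycle 3: PE[1][0] → acc 68, east 5, south 1
  cycle 3: PE[1][1] → acc 33, east 5, south 5
  cycle 4: PE[0][1] → acc 66, east 0, south 0
  cycle 4: PE[1][0] → acc 68, east 0, south 0
  cycle 4: PE[1][1] → acc 73, east 5, south 8
  cycle 5: PE[0][1] → acc 66, east 0, south 0
  cycle 5: PE[1][0] → acc 68, east 0, south 0
  cycle 5: PE[1][1] → acc 73, east 0, south 0

PE[1][1].acc = 73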